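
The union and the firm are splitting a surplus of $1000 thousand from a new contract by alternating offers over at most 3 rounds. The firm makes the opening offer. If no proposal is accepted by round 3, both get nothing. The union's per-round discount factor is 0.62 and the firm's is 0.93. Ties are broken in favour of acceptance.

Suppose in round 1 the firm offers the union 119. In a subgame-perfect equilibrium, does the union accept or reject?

Work out the union's continuation value if the offer is rejected.
Round 3 (the firm proposes): rejection yields 0 for the union; the firm offers 0 and keeps 1000.
Round 2 (the union proposes): the firm can get 1000 next round, worth 0.93 × 1000 = 930 now. The union offers 930 and keeps 1000 − 930 = 70.
So by rejecting in round 1, the union gets 70 next round, worth 0.62 × 70 = 43.4 now.
Offer 119 ≥ 43.4, so the union accepts.

Accept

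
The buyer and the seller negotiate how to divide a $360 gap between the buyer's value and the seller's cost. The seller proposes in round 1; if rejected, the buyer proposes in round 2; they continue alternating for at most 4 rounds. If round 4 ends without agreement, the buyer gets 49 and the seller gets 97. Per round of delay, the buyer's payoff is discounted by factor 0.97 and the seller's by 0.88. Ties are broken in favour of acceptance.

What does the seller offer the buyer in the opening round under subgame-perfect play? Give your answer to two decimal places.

259.67

Round 4 (the buyer proposes): the seller gets 97 if talks fail, so the buyer offers 97 and keeps 263.
Round 3 (the seller proposes): the buyer can get 263 next round, worth 0.97 × 263 = 255.11 now. The seller offers 255.11 and keeps 360 − 255.11 = 104.89.
Round 2 (the buyer proposes): the seller can get 104.89 next round, worth 0.88 × 104.89 = 92.3032 now; the buyer offers that and keeps 267.6968.
Round 1 (the seller proposes): the buyer can get 267.6968 next round, worth 0.97 × 267.6968 = 259.665896 now. The seller offers 259.665896 and keeps 360 − 259.665896 = 100.334104.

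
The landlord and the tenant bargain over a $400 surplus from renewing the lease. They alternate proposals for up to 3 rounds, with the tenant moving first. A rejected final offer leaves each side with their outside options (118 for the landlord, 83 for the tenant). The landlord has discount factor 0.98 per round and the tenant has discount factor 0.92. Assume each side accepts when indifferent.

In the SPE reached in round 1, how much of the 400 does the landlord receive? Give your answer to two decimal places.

Solve by backward induction from round 3.
Round 3 (the tenant proposes): the landlord gets 118 if talks fail, so the tenant offers 118 and keeps 282.
Round 2 (the landlord proposes): the tenant can get 282 next round, worth 0.92 × 282 = 259.44 now. The landlord offers 259.44 and keeps 400 − 259.44 = 140.56.
Round 1 (the tenant proposes): the landlord can get 140.56 next round, worth 0.98 × 140.56 = 137.7488 now, so the tenant offers 137.7488, keeping 262.2512.

137.75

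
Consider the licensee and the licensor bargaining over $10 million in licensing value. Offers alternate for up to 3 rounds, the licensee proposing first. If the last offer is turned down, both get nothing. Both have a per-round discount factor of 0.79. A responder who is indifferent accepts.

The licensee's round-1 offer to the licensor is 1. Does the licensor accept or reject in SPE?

Reject

Work out the licensor's continuation value if the offer is rejected.
Round 3 (the licensee proposes): the licensor will accept anything ≥ 0, so the licensee offers 0 and keeps 10.
Round 2 (the licensor proposes): the licensee can get 10 next round, worth 0.79 × 10 = 7.9 now; the licensor offers that and keeps 2.1.
So by rejecting in round 1, the licensor gets 2.1 next round, worth 0.79 × 2.1 = 1.659 now.
Offer 1 < 1.659, so the licensor rejects.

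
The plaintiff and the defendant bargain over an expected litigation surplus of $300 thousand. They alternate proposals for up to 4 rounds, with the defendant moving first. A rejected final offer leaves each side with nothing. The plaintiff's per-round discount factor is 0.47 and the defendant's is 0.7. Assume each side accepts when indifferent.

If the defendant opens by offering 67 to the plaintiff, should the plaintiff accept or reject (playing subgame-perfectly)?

Round 4 (the plaintiff proposes): rejection yields 0 for the defendant; the plaintiff offers 0 and keeps 300.
Round 3 (the defendant proposes): the plaintiff can get 300 next round, worth 0.47 × 300 = 141 now, so the defendant offers 141, keeping 159.
Round 2 (the plaintiff proposes): the defendant can get 159 next round, worth 0.7 × 159 = 111.3 now, so the plaintiff offers 111.3, keeping 188.7.
So by rejecting in round 1, the plaintiff gets 188.7 next round, worth 0.47 × 188.7 = 88.689 now.
Offer 67 < 88.689, so the plaintiff rejects.

Reject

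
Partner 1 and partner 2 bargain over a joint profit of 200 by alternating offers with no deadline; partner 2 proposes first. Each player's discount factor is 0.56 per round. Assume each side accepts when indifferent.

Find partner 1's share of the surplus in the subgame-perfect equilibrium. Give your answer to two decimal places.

71.79

In a stationary SPE each proposer offers the other exactly their discounted continuation value.
If partner 2 keeps x when proposing and partner 1 keeps y when proposing, then x = 200 − 0.56y and y = 200 − 0.56x.
Solving: x = 200(1 − 0.56) / (1 − 0.56·0.56) = 88 / 0.6864 ≈ 128.2051.
Partner 1 gets 200 − 128.2051 ≈ 71.7949.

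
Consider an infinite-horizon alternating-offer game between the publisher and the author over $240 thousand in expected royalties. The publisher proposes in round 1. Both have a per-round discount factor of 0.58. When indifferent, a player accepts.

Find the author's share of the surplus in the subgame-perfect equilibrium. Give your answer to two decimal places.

88.10

When the publisher proposes, the author accepts any offer worth at least 0.58 times what the author would get by proposing next round; and vice versa.
This gives x = 240 − 0.58y and y = 240 − 0.58x, where x and y are each side's share when it proposes.
Hence (1 − 0.58·0.58)x = 240(1 − 0.58), i.e. 0.6636·x = 100.8.
x ≈ 151.8987; the author's share is 240 − x ≈ 88.1013.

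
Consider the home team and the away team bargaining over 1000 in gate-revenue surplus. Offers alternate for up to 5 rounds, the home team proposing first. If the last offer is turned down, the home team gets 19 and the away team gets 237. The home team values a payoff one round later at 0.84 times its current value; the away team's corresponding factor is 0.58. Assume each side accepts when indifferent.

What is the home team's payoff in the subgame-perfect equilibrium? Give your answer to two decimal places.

Round 5 (the home team proposes): the away team gets 237 if talks fail, so the home team offers 237 and keeps 763.
Round 4 (the away team proposes): the home team can get 763 next round, worth 0.84 × 763 = 640.92 now. The away team offers 640.92 and keeps 1000 − 640.92 = 359.08.
Round 3 (the home team proposes): the away team can get 359.08 next round, worth 0.58 × 359.08 = 208.2664 now, so the home team offers 208.2664, keeping 791.7336.
Round 2 (the away team proposes): the home team can get 791.7336 next round, worth 0.84 × 791.7336 = 665.056224 now; the away team offers that and keeps 334.943776.
Round 1 (the home team proposes): the away team can get 334.943776 next round, worth 0.58 × 334.943776 = 194.26739008 now. The home team offers 194.26739008 and keeps 1000 − 194.26739008 = 805.73260992.

805.73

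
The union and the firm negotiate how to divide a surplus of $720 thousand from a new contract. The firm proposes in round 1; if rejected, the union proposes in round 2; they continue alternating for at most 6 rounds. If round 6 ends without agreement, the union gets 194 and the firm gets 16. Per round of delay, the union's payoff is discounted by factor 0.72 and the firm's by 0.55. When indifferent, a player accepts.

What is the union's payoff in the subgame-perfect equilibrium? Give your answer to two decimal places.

405.15

Round 6 (the union proposes): the firm gets 16 if talks fail, so the union offers 16 and keeps 704.
Round 5 (the firm proposes): the union can get 704 next round, worth 0.72 × 704 = 506.88 now. The firm offers 506.88 and keeps 720 − 506.88 = 213.12.
Round 4 (the union proposes): the firm can get 213.12 next round, worth 0.55 × 213.12 = 117.216 now; the union offers that and keeps 602.784.
Round 3 (the firm proposes): the union can get 602.784 next round, worth 0.72 × 602.784 = 434.00448 now. The firm offers 434.00448 and keeps 720 − 434.00448 = 285.99552.
Round 2 (the union proposes): the firm can get 285.99552 next round, worth 0.55 × 285.99552 = 157.297536 now, so the union offers 157.297536, keeping 562.702464.
Round 1 (the firm proposes): the union can get 562.702464 next round, worth 0.72 × 562.702464 = 405.14577408 now, so the firm offers 405.14577408, keeping 314.85422592.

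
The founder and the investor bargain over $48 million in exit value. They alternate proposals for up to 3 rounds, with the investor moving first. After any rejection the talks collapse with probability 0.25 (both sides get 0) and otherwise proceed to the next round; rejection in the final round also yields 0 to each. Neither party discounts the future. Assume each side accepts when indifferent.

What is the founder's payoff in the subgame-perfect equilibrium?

9

By backward induction:
Round 3 (the investor proposes): rejection yields 0 for the founder; the investor offers 0 and keeps 48.
Round 2 (the founder proposes): rejecting gives the investor an expected 0.75 × 48 = 36. The founder offers 36 and keeps 48 − 36 = 12.
Round 1 (the investor proposes): rejecting gives the founder an expected 0.75 × 12 = 9, so the investor offers 9, keeping 39.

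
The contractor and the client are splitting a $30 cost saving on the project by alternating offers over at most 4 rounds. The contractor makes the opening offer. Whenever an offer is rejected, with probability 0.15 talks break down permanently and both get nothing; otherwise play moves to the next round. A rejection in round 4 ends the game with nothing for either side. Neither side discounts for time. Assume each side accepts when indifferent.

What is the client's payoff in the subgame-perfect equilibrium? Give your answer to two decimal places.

22.25

Round 4 (the client proposes): the contractor will accept anything ≥ 0, so the client offers 0 and keeps 30.
Round 3 (the contractor proposes): rejecting gives the client an expected 0.85 × 30 = 25.5; the contractor offers that and keeps 4.5.
Round 2 (the client proposes): rejecting gives the contractor an expected 0.85 × 4.5 = 3.825; the client offers that and keeps 26.175.
Round 1 (the contractor proposes): rejecting gives the client an expected 0.85 × 26.175 = 22.24875, so the contractor offers 22.24875, keeping 7.75125.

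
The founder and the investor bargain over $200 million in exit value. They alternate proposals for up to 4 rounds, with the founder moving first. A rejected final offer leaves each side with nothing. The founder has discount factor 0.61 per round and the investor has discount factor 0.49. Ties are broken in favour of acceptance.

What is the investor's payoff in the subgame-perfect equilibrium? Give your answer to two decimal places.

67.51

Round 4 (the investor proposes): the founder will accept anything ≥ 0, so the investor offers 0 and keeps 200.
Round 3 (the founder proposes): the investor can get 200 next round, worth 0.49 × 200 = 98 now, so the founder offers 98, keeping 102.
Round 2 (the investor proposes): the founder can get 102 next round, worth 0.61 × 102 = 62.22 now, so the investor offers 62.22, keeping 137.78.
Round 1 (the founder proposes): the investor can get 137.78 next round, worth 0.49 × 137.78 = 67.5122 now. The founder offers 67.5122 and keeps 200 − 67.5122 = 132.4878.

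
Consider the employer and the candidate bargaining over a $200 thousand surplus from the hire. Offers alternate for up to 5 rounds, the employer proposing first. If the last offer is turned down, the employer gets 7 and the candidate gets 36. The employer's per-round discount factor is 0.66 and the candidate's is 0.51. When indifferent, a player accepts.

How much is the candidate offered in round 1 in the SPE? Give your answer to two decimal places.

By backward induction:
Round 5 (the employer proposes): the candidate gets 36 if talks fail, so the employer offers 36 and keeps 164.
Round 4 (the candidate proposes): the employer can get 164 next round, worth 0.66 × 164 = 108.24 now. The candidate offers 108.24 and keeps 200 − 108.24 = 91.76.
Round 3 (the employer proposes): the candidate can get 91.76 next round, worth 0.51 × 91.76 = 46.7976 now, so the employer offers 46.7976, keeping 153.2024.
Round 2 (the candidate proposes): the employer can get 153.2024 next round, worth 0.66 × 153.2024 = 101.113584 now, so the candidate offers 101.113584, keeping 98.886416.
Round 1 (the employer proposes): the candidate can get 98.886416 next round, worth 0.51 × 98.886416 = 50.43207216 now. The employer offers 50.43207216 and keeps 200 − 50.43207216 = 149.56792784.

50.43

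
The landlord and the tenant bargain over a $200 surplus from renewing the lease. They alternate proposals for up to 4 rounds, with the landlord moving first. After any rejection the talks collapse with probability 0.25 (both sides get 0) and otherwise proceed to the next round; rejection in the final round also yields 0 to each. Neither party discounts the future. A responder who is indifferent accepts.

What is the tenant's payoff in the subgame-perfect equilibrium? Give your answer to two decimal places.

Round 4 (the tenant proposes): rejection yields 0 for the landlord; the tenant offers 0 and keeps 200.
Round 3 (the landlord proposes): rejecting gives the tenant an expected 0.75 × 200 = 150. The landlord offers 150 and keeps 200 − 150 = 50.
Round 2 (the tenant proposes): rejecting gives the landlord an expected 0.75 × 50 = 37.5, so the tenant offers 37.5, keeping 162.5.
Round 1 (the landlord proposes): rejecting gives the tenant an expected 0.75 × 162.5 = 121.875; the landlord offers that and keeps 78.125.

121.88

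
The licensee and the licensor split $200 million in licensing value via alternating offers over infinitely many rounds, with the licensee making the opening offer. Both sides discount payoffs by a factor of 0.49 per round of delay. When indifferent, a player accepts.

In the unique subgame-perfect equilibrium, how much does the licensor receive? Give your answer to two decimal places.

Let x be the licensee's share when the licensee proposes and y be the licensor's share when the licensor proposes.
The licensor accepts iff offered ≥ 0.49·y, so x = 200 − 0.49y. Symmetrically y = 200 − 0.49x.
Substituting: x = 200 − 0.49(200 − 0.49x), giving x(1 − 0.49·0.49) = 200(1 − 0.49).
So x = 200 × 0.51 / 0.7599 ≈ 134.2282, and the licensor receives 200 − x ≈ 65.7718.

65.77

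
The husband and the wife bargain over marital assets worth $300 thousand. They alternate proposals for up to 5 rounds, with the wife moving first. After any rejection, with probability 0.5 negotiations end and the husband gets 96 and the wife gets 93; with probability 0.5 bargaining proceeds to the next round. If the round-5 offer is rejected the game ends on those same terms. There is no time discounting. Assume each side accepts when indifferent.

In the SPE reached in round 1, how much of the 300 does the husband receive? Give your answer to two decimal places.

130.69

By backward induction:
Round 5 (the wife proposes): the husband gets 96 if talks fail, so the wife offers 96 and keeps 204.
Round 4 (the husband proposes): rejecting gives the wife an expected 0.5 × 204 + 0.5 × 93 = 148.5; the husband offers that and keeps 151.5.
Round 3 (the wife proposes): rejecting gives the husband an expected 0.5 × 151.5 + 0.5 × 96 = 123.75, so the wife offers 123.75, keeping 176.25.
Round 2 (the husband proposes): rejecting gives the wife an expected 0.5 × 176.25 + 0.5 × 93 = 134.625; the husband offers that and keeps 165.375.
Round 1 (the wife proposes): rejecting gives the husband an expected 0.5 × 165.375 + 0.5 × 96 = 130.6875, so the wife offers 130.6875, keeping 169.3125.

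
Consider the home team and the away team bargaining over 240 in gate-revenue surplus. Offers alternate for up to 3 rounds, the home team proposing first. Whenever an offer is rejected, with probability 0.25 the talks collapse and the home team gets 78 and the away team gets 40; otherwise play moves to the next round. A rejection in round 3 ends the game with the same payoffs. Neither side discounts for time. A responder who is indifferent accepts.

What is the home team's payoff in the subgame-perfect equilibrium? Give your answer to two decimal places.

177.13

By backward induction:
Round 3 (the home team proposes): the away team gets 40 if talks fail, so the home team offers 40 and keeps 200.
Round 2 (the away team proposes): rejecting gives the home team an expected 0.75 × 200 + 0.25 × 78 = 169.5. The away team offers 169.5 and keeps 240 − 169.5 = 70.5.
Round 1 (the home team proposes): rejecting gives the away team an expected 0.75 × 70.5 + 0.25 × 40 = 62.875, so the home team offers 62.875, keeping 177.125.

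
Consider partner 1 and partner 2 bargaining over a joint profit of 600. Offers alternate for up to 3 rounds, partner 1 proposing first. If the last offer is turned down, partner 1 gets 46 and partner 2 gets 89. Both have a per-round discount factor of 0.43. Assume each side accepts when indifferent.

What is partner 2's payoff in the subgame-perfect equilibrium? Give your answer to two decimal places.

Round 3 (partner 1 proposes): partner 2 gets 89 if talks fail, so partner 1 offers 89 and keeps 511.
Round 2 (partner 2 proposes): partner 1 can get 511 next round, worth 0.43 × 511 = 219.73 now. Partner 2 offers 219.73 and keeps 600 − 219.73 = 380.27.
Round 1 (partner 1 proposes): partner 2 can get 380.27 next round, worth 0.43 × 380.27 = 163.5161 now. Partner 1 offers 163.5161 and keeps 600 − 163.5161 = 436.4839.

163.52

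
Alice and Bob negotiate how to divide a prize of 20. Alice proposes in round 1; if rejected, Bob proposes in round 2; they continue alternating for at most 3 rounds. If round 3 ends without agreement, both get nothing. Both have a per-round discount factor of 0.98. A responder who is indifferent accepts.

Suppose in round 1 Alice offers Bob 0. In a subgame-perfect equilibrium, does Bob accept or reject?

Round 3 (Alice proposes): rejection yields 0 for Bob; Alice offers 0 and keeps 20.
Round 2 (Bob proposes): Alice can get 20 next round, worth 0.98 × 20 = 19.6 now; Bob offers that and keeps 0.4.
So by rejecting in round 1, Bob gets 0.4 next round, worth 0.98 × 0.4 = 0.392 now.
Offer 0 < 0.392, so Bob rejects.

Reject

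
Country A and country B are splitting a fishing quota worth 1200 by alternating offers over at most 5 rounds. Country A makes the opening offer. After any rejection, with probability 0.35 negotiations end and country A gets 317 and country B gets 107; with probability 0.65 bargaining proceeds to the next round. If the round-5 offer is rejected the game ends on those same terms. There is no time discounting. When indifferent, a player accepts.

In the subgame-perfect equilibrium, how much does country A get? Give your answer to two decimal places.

841.87

By backward induction:
Round 5 (country A proposes): country B gets 107 if talks fail, so country A offers 107 and keeps 1093.
Round 4 (country B proposes): rejecting gives country A an expected 0.65 × 1093 + 0.35 × 317 = 821.4, so country B offers 821.4, keeping 378.6.
Round 3 (country A proposes): rejecting gives country B an expected 0.65 × 378.6 + 0.35 × 107 = 283.54; country A offers that and keeps 916.46.
Round 2 (country B proposes): rejecting gives country A an expected 0.65 × 916.46 + 0.35 × 317 = 706.649. Country B offers 706.649 and keeps 1200 − 706.649 = 493.351.
Round 1 (country A proposes): rejecting gives country B an expected 0.65 × 493.351 + 0.35 × 107 = 358.12815; country A offers that and keeps 841.87185.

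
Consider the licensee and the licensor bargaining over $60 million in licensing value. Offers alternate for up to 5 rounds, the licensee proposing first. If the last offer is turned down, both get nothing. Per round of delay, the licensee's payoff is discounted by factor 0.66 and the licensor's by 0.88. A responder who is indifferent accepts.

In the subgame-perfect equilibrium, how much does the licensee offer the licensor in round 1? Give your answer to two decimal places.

Work backward from the last round.
Round 5 (the licensee proposes): the licensor will accept anything ≥ 0, so the licensee offers 0 and keeps 60.
Round 4 (the licensor proposes): the licensee can get 60 next round, worth 0.66 × 60 = 39.6 now; the licensor offers that and keeps 20.4.
Round 3 (the licensee proposes): the licensor can get 20.4 next round, worth 0.88 × 20.4 = 17.952 now, so the licensee offers 17.952, keeping 42.048.
Round 2 (the licensor proposes): the licensee can get 42.048 next round, worth 0.66 × 42.048 = 27.75168 now, so the licensor offers 27.75168, keeping 32.24832.
Round 1 (the licensee proposes): the licensor can get 32.24832 next round, worth 0.88 × 32.24832 = 28.3785216 now, so the licensee offers 28.3785216, keeping 31.6214784.

28.38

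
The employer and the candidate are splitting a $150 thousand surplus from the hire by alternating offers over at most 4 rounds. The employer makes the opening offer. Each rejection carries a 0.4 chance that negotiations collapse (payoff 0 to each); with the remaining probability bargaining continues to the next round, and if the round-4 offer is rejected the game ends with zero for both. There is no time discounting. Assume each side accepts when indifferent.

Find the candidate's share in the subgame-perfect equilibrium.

By backward induction:
Round 4 (the candidate proposes): rejection yields 0 for the employer; the candidate offers 0 and keeps 150.
Round 3 (the employer proposes): rejecting gives the candidate an expected 0.6 × 150 = 90. The employer offers 90 and keeps 150 − 90 = 60.
Round 2 (the candidate proposes): rejecting gives the employer an expected 0.6 × 60 = 36; the candidate offers that and keeps 114.
Round 1 (the employer proposes): rejecting gives the candidate an expected 0.6 × 114 = 68.4, so the employer offers 68.4, keeping 81.6.

68.4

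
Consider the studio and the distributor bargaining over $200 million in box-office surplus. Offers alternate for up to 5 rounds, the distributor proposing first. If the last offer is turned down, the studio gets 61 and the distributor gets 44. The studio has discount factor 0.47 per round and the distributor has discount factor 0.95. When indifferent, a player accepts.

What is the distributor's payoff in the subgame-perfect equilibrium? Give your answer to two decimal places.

Round 5 (the distributor proposes): the studio gets 61 if talks fail, so the distributor offers 61 and keeps 139.
Round 4 (the studio proposes): the distributor can get 139 next round, worth 0.95 × 139 = 132.05 now. The studio offers 132.05 and keeps 200 − 132.05 = 67.95.
Round 3 (the distributor proposes): the studio can get 67.95 next round, worth 0.47 × 67.95 = 31.9365 now; the distributor offers that and keeps 168.0635.
Round 2 (the studio proposes): the distributor can get 168.0635 next round, worth 0.95 × 168.0635 = 159.660325 now, so the studio offers 159.660325, keeping 40.339675.
Round 1 (the distributor proposes): the studio can get 40.339675 next round, worth 0.47 × 40.339675 = 18.95964725 now; the distributor offers that and keeps 181.04035275.

181.04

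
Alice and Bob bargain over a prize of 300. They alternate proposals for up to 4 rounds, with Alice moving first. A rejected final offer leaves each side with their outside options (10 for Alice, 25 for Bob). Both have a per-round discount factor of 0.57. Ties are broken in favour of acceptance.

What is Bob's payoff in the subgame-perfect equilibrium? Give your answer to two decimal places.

Round 4 (Bob proposes): Alice gets 10 if talks fail, so Bob offers 10 and keeps 290.
Round 3 (Alice proposes): Bob can get 290 next round, worth 0.57 × 290 = 165.3 now; Alice offers that and keeps 134.7.
Round 2 (Bob proposes): Alice can get 134.7 next round, worth 0.57 × 134.7 = 76.779 now; Bob offers that and keeps 223.221.
Round 1 (Alice proposes): Bob can get 223.221 next round, worth 0.57 × 223.221 = 127.23597 now, so Alice offers 127.23597, keeping 172.76403.

127.24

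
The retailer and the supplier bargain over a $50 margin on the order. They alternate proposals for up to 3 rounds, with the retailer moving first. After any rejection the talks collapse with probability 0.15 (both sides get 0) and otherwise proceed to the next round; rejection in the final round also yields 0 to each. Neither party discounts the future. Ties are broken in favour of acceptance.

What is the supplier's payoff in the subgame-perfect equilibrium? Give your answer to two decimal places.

Round 3 (the retailer proposes): the supplier will accept anything ≥ 0, so the retailer offers 0 and keeps 50.
Round 2 (the supplier proposes): rejecting gives the retailer an expected 0.85 × 50 = 42.5, so the supplier offers 42.5, keeping 7.5.
Round 1 (the retailer proposes): rejecting gives the supplier an expected 0.85 × 7.5 = 6.375, so the retailer offers 6.375, keeping 43.625.

6.38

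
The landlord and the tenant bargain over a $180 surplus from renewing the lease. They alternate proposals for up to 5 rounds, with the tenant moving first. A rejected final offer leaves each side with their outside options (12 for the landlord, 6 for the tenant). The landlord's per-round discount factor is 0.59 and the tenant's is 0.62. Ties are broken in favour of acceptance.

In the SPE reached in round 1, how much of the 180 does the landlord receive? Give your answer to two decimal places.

Round 5 (the tenant proposes): the landlord gets 12 if talks fail, so the tenant offers 12 and keeps 168.
Round 4 (the landlord proposes): the tenant can get 168 next round, worth 0.62 × 168 = 104.16 now, so the landlord offers 104.16, keeping 75.84.
Round 3 (the tenant proposes): the landlord can get 75.84 next round, worth 0.59 × 75.84 = 44.7456 now, so the tenant offers 44.7456, keeping 135.2544.
Round 2 (the landlord proposes): the tenant can get 135.2544 next round, worth 0.62 × 135.2544 = 83.857728 now, so the landlord offers 83.857728, keeping 96.142272.
Round 1 (the tenant proposes): the landlord can get 96.142272 next round, worth 0.59 × 96.142272 = 56.72394048 now, so the tenant offers 56.72394048, keeping 123.27605952.

56.72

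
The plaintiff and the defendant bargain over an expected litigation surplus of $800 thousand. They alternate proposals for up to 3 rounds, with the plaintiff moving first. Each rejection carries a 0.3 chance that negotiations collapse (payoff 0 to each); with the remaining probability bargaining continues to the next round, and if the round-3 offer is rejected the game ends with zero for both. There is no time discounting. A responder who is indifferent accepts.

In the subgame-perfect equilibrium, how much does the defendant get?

168

Round 3 (the plaintiff proposes): rejection yields 0 for the defendant; the plaintiff offers 0 and keeps 800.
Round 2 (the defendant proposes): rejecting gives the plaintiff an expected 0.7 × 800 = 560, so the defendant offers 560, keeping 240.
Round 1 (the plaintiff proposes): rejecting gives the defendant an expected 0.7 × 240 = 168. The plaintiff offers 168 and keeps 800 − 168 = 632.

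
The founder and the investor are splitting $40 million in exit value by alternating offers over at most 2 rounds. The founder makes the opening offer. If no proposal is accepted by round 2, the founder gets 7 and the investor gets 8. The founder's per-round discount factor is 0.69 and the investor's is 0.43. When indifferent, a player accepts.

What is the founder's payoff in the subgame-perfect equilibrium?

25.81

Round 2 (the investor proposes): the founder gets 7 if talks fail, so the investor offers 7 and keeps 33.
Round 1 (the founder proposes): the investor can get 33 next round, worth 0.43 × 33 = 14.19 now. The founder offers 14.19 and keeps 40 − 14.19 = 25.81.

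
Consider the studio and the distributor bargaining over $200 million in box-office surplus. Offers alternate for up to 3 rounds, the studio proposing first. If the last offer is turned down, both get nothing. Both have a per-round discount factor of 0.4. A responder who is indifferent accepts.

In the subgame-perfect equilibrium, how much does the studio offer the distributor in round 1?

Round 3 (the studio proposes): rejection yields 0 for the distributor; the studio offers 0 and keeps 200.
Round 2 (the distributor proposes): the studio can get 200 next round, worth 0.4 × 200 = 80 now; the distributor offers that and keeps 120.
Round 1 (the studio proposes): the distributor can get 120 next round, worth 0.4 × 120 = 48 now; the studio offers that and keeps 152.

48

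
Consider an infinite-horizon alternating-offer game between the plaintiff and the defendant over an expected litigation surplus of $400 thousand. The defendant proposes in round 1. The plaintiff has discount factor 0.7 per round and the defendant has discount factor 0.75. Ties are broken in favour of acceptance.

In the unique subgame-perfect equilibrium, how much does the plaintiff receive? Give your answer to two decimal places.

In a stationary SPE each proposer offers the other exactly their discounted continuation value.
If the defendant keeps x when proposing and the plaintiff keeps y when proposing, then x = 400 − 0.7y and y = 400 − 0.75x.
Solving: x = 400(1 − 0.7) / (1 − 0.75·0.7) = 120 / 0.475 ≈ 252.6316.
The plaintiff gets 400 − 252.6316 ≈ 147.3684.

147.37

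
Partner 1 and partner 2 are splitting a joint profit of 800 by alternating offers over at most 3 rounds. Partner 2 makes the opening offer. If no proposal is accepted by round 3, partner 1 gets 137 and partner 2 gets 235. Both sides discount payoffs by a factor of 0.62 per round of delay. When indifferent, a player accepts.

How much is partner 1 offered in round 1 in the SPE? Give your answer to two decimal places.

241.14

Round 3 (partner 2 proposes): partner 1 gets 137 if talks fail, so partner 2 offers 137 and keeps 663.
Round 2 (partner 1 proposes): partner 2 can get 663 next round, worth 0.62 × 663 = 411.06 now. Partner 1 offers 411.06 and keeps 800 − 411.06 = 388.94.
Round 1 (partner 2 proposes): partner 1 can get 388.94 next round, worth 0.62 × 388.94 = 241.1428 now. Partner 2 offers 241.1428 and keeps 800 − 241.1428 = 558.8572.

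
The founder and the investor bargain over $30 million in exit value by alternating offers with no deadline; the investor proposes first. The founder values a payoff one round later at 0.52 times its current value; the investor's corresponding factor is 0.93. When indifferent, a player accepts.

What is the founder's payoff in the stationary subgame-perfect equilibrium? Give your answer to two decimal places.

In a stationary SPE each proposer offers the other exactly their discounted continuation value.
If the investor keeps x when proposing and the founder keeps y when proposing, then x = 30 − 0.52y and y = 30 − 0.93x.
Solving: x = 30(1 − 0.52) / (1 − 0.93·0.52) = 14.4 / 0.5164 ≈ 27.8854.
The founder gets 30 − 27.8854 ≈ 2.1146.

2.11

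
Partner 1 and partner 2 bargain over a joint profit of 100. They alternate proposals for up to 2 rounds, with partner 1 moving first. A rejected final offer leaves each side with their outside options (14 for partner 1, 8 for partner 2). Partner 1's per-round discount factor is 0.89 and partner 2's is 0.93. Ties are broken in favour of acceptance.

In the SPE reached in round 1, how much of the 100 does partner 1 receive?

20.02

Round 2 (partner 2 proposes): partner 1 gets 14 if talks fail, so partner 2 offers 14 and keeps 86.
Round 1 (partner 1 proposes): partner 2 can get 86 next round, worth 0.93 × 86 = 79.98 now, so partner 1 offers 79.98, keeping 20.02.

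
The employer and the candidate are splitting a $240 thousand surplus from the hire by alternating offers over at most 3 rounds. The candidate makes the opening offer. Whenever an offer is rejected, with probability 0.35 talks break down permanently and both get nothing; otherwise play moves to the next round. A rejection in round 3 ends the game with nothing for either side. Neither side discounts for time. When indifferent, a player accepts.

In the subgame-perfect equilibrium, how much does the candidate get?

Round 3 (the candidate proposes): rejection yields 0 for the employer; the candidate offers 0 and keeps 240.
Round 2 (the employer proposes): rejecting gives the candidate an expected 0.65 × 240 = 156. The employer offers 156 and keeps 240 − 156 = 84.
Round 1 (the candidate proposes): rejecting gives the employer an expected 0.65 × 84 = 54.6; the candidate offers that and keeps 185.4.

185.4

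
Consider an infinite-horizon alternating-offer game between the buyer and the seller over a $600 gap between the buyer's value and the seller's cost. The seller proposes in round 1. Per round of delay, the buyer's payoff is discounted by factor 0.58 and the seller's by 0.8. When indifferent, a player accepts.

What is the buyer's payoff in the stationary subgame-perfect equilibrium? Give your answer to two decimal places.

129.85

In a stationary SPE each proposer offers the other exactly their discounted continuation value.
If the seller keeps x when proposing and the buyer keeps y when proposing, then x = 600 − 0.58y and y = 600 − 0.8x.
Solving: x = 600(1 − 0.58) / (1 − 0.8·0.58) = 252 / 0.536 ≈ 470.1493.
The buyer gets 600 − 470.1493 ≈ 129.8507.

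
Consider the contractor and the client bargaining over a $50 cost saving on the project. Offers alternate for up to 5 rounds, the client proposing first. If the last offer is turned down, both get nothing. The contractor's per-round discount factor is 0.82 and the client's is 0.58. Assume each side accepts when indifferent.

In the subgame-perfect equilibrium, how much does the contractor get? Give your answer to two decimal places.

Round 5 (the client proposes): rejection yields 0 for the contractor; the client offers 0 and keeps 50.
Round 4 (the contractor proposes): the client can get 50 next round, worth 0.58 × 50 = 29 now; the contractor offers that and keeps 21.
Round 3 (the client proposes): the contractor can get 21 next round, worth 0.82 × 21 = 17.22 now. The client offers 17.22 and keeps 50 − 17.22 = 32.78.
Round 2 (the contractor proposes): the client can get 32.78 next round, worth 0.58 × 32.78 = 19.0124 now. The contractor offers 19.0124 and keeps 50 − 19.0124 = 30.9876.
Round 1 (the client proposes): the contractor can get 30.9876 next round, worth 0.82 × 30.9876 = 25.409832 now, so the client offers 25.409832, keeping 24.590168.

25.41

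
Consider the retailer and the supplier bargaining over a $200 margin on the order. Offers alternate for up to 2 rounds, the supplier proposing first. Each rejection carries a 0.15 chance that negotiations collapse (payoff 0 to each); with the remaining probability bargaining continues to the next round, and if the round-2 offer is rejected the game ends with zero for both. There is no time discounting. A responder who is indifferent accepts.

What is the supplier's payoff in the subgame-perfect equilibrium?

By backward induction:
Round 2 (the retailer proposes): rejection yields 0 for the supplier; the retailer offers 0 and keeps 200.
Round 1 (the supplier proposes): rejecting gives the retailer an expected 0.85 × 200 = 170. The supplier offers 170 and keeps 200 − 170 = 30.

30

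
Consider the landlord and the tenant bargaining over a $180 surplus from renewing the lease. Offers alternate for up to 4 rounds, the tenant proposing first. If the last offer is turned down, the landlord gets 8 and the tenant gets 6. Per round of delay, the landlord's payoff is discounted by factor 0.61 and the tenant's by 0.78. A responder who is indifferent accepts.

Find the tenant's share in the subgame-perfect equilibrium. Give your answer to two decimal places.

Round 4 (the landlord proposes): the tenant gets 6 if talks fail, so the landlord offers 6 and keeps 174.
Round 3 (the tenant proposes): the landlord can get 174 next round, worth 0.61 × 174 = 106.14 now. The tenant offers 106.14 and keeps 180 − 106.14 = 73.86.
Round 2 (the landlord proposes): the tenant can get 73.86 next round, worth 0.78 × 73.86 = 57.6108 now, so the landlord offers 57.6108, keeping 122.3892.
Round 1 (the tenant proposes): the landlord can get 122.3892 next round, worth 0.61 × 122.3892 = 74.657412 now, so the tenant offers 74.657412, keeping 105.342588.

105.34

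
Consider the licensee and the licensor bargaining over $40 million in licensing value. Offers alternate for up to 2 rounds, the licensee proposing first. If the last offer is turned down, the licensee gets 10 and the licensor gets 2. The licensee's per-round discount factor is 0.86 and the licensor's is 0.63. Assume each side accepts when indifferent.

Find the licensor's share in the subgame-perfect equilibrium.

Work backward from the last round.
Round 2 (the licensor proposes): the licensee gets 10 if talks fail, so the licensor offers 10 and keeps 30.
Round 1 (the licensee proposes): the licensor can get 30 next round, worth 0.63 × 30 = 18.9 now, so the licensee offers 18.9, keeping 21.1.

18.9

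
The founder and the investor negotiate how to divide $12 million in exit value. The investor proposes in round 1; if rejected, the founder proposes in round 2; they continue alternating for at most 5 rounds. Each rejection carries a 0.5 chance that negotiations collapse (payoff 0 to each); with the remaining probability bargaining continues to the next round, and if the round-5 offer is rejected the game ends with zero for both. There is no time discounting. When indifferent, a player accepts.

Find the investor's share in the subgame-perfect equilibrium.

8.25

Round 5 (the investor proposes): rejection yields 0 for the founder; the investor offers 0 and keeps 12.
Round 4 (the founder proposes): rejecting gives the investor an expected 0.5 × 12 = 6, so the founder offers 6, keeping 6.
Round 3 (the investor proposes): rejecting gives the founder an expected 0.5 × 6 = 3, so the investor offers 3, keeping 9.
Round 2 (the founder proposes): rejecting gives the investor an expected 0.5 × 9 = 4.5, so the founder offers 4.5, keeping 7.5.
Round 1 (the investor proposes): rejecting gives the founder an expected 0.5 × 7.5 = 3.75; the investor offers that and keeps 8.25.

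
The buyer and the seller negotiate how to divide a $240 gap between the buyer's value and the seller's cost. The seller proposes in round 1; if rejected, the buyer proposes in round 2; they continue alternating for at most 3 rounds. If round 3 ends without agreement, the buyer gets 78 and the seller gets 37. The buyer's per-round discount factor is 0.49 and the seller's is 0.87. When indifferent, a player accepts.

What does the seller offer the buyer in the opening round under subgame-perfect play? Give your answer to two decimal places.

Round 3 (the seller proposes): the buyer gets 78 if talks fail, so the seller offers 78 and keeps 162.
Round 2 (the buyer proposes): the seller can get 162 next round, worth 0.87 × 162 = 140.94 now, so the buyer offers 140.94, keeping 99.06.
Round 1 (the seller proposes): the buyer can get 99.06 next round, worth 0.49 × 99.06 = 48.5394 now, so the seller offers 48.5394, keeping 191.4606.

48.54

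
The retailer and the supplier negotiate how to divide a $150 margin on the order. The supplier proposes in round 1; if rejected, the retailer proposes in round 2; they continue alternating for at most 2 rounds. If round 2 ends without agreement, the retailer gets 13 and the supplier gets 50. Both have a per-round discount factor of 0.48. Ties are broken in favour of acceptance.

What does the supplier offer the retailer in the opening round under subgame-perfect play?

48

Round 2 (the retailer proposes): the supplier gets 50 if talks fail, so the retailer offers 50 and keeps 100.
Round 1 (the supplier proposes): the retailer can get 100 next round, worth 0.48 × 100 = 48 now. The supplier offers 48 and keeps 150 − 48 = 102.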